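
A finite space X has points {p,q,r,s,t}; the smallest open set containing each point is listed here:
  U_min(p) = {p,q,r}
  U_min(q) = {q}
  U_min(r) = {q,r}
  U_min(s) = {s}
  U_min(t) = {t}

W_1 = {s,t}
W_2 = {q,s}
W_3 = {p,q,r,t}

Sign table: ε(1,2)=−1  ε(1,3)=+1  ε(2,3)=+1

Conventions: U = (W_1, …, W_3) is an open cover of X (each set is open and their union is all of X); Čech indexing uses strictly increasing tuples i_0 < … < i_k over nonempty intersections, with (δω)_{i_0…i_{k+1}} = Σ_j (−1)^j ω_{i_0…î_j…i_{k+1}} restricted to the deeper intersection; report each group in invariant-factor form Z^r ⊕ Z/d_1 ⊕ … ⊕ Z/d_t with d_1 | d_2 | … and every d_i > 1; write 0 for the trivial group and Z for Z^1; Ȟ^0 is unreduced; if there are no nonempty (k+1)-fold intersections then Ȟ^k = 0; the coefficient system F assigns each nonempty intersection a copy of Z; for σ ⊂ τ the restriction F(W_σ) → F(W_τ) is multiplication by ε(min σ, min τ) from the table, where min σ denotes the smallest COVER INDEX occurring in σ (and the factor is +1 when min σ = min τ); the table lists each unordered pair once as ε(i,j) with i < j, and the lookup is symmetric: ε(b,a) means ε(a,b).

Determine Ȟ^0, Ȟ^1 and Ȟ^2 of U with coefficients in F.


nerve of the cover:
  W12={s} W13={t} W23={q}
C dims 3,3; δ0: rk 3, SNF 1^2·2
Ȟ^0 = (3 − 3) − 0 = 0, so Ȟ^0 ≅ 0
Ȟ^1 = (3 − 0) − 3 = 0 plus torsion [2], so Ȟ^1 ≅ Z/2
Ȟ^2 = (0 − 0) − 0 = 0, so Ȟ^2 ≅ 0

Ȟ^0 ≅ 0, Ȟ^1 ≅ Z/2 and Ȟ^2 ≅ 0


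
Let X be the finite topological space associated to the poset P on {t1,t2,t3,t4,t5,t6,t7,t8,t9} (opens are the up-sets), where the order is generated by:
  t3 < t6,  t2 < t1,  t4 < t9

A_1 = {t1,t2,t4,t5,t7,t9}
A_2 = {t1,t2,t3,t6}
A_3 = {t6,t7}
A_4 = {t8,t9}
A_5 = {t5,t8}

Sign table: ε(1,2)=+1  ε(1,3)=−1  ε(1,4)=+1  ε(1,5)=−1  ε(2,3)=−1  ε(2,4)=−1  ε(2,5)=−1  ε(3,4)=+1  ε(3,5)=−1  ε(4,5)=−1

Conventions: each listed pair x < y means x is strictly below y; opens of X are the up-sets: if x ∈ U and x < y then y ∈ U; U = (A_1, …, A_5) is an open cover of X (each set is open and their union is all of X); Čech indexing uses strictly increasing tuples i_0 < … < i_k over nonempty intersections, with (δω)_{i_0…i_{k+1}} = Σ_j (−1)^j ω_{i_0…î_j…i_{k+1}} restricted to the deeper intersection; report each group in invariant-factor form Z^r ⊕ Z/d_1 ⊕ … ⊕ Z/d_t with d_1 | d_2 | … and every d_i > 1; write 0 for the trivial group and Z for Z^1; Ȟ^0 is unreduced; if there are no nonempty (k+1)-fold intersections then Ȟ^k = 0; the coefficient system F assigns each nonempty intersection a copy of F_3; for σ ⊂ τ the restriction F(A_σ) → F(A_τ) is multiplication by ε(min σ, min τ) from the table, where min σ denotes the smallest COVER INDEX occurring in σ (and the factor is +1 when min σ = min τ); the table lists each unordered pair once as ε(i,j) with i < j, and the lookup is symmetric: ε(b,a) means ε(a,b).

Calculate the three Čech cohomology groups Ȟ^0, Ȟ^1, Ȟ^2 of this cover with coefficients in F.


Ȟ^0(U;F) ≅ Z/3,  Ȟ^1(U;F) ≅ Z/3 ⊕ Z/3,  Ȟ^2(U;F) ≅ 0

nonempty overlaps:
  A12={t1,t2} A13={t7} A14={t9} A15={t5} A23={t6} A45={t8}
C dims 5,6; δ0: rk_F3 4
degree 0: 5−4−0 = 1 → Ȟ^0 ≅ Z/3
degree 1: 6−0−4 = 2 → Ȟ^1 ≅ Z/3 ⊕ Z/3
degree 2: 0−0−0 = 0 → Ȟ^2 ≅ 0


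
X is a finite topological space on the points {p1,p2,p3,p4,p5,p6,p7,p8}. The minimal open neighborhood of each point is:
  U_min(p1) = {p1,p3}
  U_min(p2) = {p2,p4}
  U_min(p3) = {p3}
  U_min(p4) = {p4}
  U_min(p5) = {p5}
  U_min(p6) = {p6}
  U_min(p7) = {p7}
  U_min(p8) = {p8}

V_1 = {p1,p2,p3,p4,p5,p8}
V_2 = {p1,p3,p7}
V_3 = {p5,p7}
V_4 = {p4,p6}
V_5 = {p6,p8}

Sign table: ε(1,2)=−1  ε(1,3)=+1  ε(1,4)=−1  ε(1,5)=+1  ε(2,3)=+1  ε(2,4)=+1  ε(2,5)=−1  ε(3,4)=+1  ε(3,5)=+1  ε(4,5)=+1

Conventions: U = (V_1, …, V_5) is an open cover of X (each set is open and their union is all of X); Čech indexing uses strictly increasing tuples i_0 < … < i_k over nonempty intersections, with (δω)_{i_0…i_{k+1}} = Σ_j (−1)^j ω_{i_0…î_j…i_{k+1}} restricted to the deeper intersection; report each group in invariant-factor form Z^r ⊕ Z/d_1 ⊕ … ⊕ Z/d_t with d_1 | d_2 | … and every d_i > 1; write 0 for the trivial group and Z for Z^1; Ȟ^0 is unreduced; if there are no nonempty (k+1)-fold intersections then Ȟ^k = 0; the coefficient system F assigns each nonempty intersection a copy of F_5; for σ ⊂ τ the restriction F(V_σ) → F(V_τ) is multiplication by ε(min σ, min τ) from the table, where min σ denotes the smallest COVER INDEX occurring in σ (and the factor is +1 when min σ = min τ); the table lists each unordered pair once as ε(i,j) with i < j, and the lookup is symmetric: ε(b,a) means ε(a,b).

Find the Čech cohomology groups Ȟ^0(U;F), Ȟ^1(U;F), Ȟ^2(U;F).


Ȟ^0 ≅ 0; Ȟ^1 ≅ Z/5; Ȟ^2 ≅ 0

nerve of the cover:
  V12={p1,p3} V13={p5} V14={p4} V15={p8} V23={p7} V45={p6}
C dims 5,6; δ0: rk_F5 5
Ȟ^0 = (5 − 5) − 0 = 0, so Ȟ^0 ≅ 0
Ȟ^1 = (6 − 0) − 5 = 1, so Ȟ^1 ≅ Z/5
Ȟ^2 = (0 − 0) − 0 = 0, so Ȟ^2 ≅ 0


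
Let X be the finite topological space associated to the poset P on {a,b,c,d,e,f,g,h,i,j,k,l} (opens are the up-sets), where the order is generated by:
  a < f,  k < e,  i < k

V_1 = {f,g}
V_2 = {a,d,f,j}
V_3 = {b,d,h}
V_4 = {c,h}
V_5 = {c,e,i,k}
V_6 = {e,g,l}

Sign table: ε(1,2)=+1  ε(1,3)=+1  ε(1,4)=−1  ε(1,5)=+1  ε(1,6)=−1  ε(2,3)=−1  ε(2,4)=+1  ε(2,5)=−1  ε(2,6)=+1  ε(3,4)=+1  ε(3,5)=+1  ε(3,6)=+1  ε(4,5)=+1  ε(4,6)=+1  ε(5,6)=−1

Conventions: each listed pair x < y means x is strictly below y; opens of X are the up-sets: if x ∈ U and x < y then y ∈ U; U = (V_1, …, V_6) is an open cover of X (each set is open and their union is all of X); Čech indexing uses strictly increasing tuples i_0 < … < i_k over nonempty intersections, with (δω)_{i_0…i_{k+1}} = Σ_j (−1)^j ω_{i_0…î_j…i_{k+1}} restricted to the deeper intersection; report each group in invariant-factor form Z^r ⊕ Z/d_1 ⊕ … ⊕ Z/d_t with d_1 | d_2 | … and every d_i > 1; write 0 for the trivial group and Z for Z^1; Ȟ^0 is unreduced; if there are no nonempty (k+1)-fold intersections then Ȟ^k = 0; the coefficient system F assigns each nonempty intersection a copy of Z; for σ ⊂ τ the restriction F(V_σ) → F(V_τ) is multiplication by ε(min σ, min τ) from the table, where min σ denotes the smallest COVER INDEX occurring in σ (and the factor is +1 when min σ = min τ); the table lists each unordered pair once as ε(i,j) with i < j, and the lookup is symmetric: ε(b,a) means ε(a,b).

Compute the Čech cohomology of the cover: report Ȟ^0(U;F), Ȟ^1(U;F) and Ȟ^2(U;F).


nerve of the cover:
  V12={f} V16={g} V23={d} V34={h} V45={c} V56={e}
C dims 6,6; δ0: rk 6, SNF 1^5·2
Ȟ^0 = (6 − 6) − 0 = 0, so Ȟ^0 ≅ 0
Ȟ^1 = (6 − 0) − 6 = 0 plus torsion [2], so Ȟ^1 ≅ Z/2
Ȟ^2 = (0 − 0) − 0 = 0, so Ȟ^2 ≅ 0

Ȟ^0 ≅ 0, Ȟ^1 ≅ Z/2, Ȟ^2 ≅ 0


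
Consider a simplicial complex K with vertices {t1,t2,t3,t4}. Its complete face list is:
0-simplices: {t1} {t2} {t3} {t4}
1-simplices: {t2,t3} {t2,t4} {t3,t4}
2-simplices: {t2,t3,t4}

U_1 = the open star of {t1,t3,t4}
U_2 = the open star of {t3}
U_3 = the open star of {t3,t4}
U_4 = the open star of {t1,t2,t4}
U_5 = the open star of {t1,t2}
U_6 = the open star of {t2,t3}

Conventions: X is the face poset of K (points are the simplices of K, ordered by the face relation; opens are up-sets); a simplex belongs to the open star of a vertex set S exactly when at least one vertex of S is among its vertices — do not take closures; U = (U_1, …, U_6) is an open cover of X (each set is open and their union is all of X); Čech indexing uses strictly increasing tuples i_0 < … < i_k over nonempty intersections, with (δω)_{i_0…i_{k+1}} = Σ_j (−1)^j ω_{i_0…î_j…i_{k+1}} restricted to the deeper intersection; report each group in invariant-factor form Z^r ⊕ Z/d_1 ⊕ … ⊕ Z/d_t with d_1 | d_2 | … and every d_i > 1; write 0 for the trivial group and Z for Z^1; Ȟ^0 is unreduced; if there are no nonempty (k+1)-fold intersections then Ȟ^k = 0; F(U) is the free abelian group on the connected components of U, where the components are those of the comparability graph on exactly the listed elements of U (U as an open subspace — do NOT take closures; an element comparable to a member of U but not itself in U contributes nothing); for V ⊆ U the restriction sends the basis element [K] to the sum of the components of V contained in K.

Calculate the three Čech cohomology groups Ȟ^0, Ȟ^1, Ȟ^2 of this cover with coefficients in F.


nerve of the cover:
  U1={{t1},{t3},{t4},{t2,t3},{t2,t4},{t3,t4},{t2,t3,t4}} U2={{t3},{t2,t3},{t3,t4},{t2,t3,t4}} U3={{t3},{t4},{t2,t3},{t2,t4},{t3,t4},{t2,t3,t4}} U4={{t1},{t2},{t4},{t2,t3},{t2,t4},{t3,t4},{t2,t3,t4}} U5={{t1},{t2},{t2,t3},{t2,t4},{t2,t3,t4}} U6={{t2},{t3},{t2,t3},{t2,t4},{t3,t4},{t2,t3,t4}}
  U12={{t3},{t2,t3},{t3,t4},{t2,t3,t4}} U13={{t3},{t4},{t2,t3},{t2,t4},{t3,t4},{t2,t3,t4}} U14={{t1},{t4},{t2,t3},{t2,t4},{t3,t4},{t2,t3,t4}} U15={{t1},{t2,t3},{t2,t4},{t2,t3,t4}} U16={{t3},{t2,t3},{t2,t4},{t3,t4},{t2,t3,t4}} U23={{t3},{t2,t3},{t3,t4},{t2,t3,t4}} U24={{t2,t3},{t3,t4},{t2,t3,t4}} U25={{t2,t3},{t2,t3,t4}} U26={{t3},{t2,t3},{t3,t4},{t2,t3,t4}} U34={{t4},{t2,t3},{t2,t4},{t3,t4},{t2,t3,t4}} U35={{t2,t3},{t2,t4},{t2,t3,t4}} U36={{t3},{t2,t3},{t2,t4},{t3,t4},{t2,t3,t4}} U45={{t1},{t2},{t2,t3},{t2,t4},{t2,t3,t4}} U46={{t2},{t2,t3},{t2,t4},{t3,t4},{t2,t3,t4}} U56={{t2},{t2,t3},{t2,t4},{t2,t3,t4}}
  U123={{t3},{t2,t3},{t3,t4},{t2,t3,t4}} U124={{t2,t3},{t3,t4},{t2,t3,t4}} U125={{t2,t3},{t2,t3,t4}} U126={{t3},{t2,t3},{t3,t4},{t2,t3,t4}} U134={{t4},{t2,t3},{t2,t4},{t3,t4},{t2,t3,t4}} U135={{t2,t3},{t2,t4},{t2,t3,t4}} U136={{t3},{t2,t3},{t2,t4},{t3,t4},{t2,t3,t4}} U145={{t1},{t2,t3},{t2,t4},{t2,t3,t4}} U146={{t2,t3},{t2,t4},{t3,t4},{t2,t3,t4}} U156={{t2,t3},{t2,t4},{t2,t3,t4}} U234={{t2,t3},{t3,t4},{t2,t3,t4}} U235={{t2,t3},{t2,t3,t4}} U236={{t3},{t2,t3},{t3,t4},{t2,t3,t4}} U245={{t2,t3},{t2,t3,t4}} U246={{t2,t3},{t3,t4},{t2,t3,t4}} U256={{t2,t3},{t2,t3,t4}} U345={{t2,t3},{t2,t4},{t2,t3,t4}} U346={{t2,t3},{t2,t4},{t3,t4},{t2,t3,t4}} U356={{t2,t3},{t2,t4},{t2,t3,t4}} U456={{t2},{t2,t3},{t2,t4},{t2,t3,t4}}
  U1234={{t2,t3},{t3,t4},{t2,t3,t4}} U1235={{t2,t3},{t2,t3,t4}} U1236={{t3},{t2,t3},{t3,t4},{t2,t3,t4}} U1245={{t2,t3},{t2,t3,t4}} U1246={{t2,t3},{t3,t4},{t2,t3,t4}} U1256={{t2,t3},{t2,t3,t4}} U1345={{t2,t3},{t2,t4},{t2,t3,t4}} U1346={{t2,t3},{t2,t4},{t3,t4},{t2,t3,t4}} U1356={{t2,t3},{t2,t4},{t2,t3,t4}} U1456={{t2,t3},{t2,t4},{t2,t3,t4}} U2345={{t2,t3},{t2,t3,t4}} U2346={{t2,t3},{t3,t4},{t2,t3,t4}} U2356={{t2,t3},{t2,t3,t4}} U2456={{t2,t3},{t2,t3,t4}} U3456={{t2,t3},{t2,t4},{t2,t3,t4}}
  U12345={{t2,t3},{t2,t3,t4}} U12346={{t2,t3},{t3,t4},{t2,t3,t4}} U12356={{t2,t3},{t2,t3,t4}} U12456={{t2,t3},{t2,t3,t4}} U13456={{t2,t3},{t2,t4},{t2,t3,t4}} U23456={{t2,t3},{t2,t3,t4}}
  U123456={{t2,t3},{t2,t3,t4}}
components per intersection:
  U1: {{t1}} {{t3},{t4},{t2,t3},{t2,t4},{t3,t4},{t2,t3,t4}}
  U2: {{t3},{t2,t3},{t3,t4},{t2,t3,t4}}
  U3: {{t3},{t4},{t2,t3},{t2,t4},{t3,t4},{t2,t3,t4}}
  U4: {{t1}} {{t2},{t4},{t2,t3},{t2,t4},{t3,t4},{t2,t3,t4}}
  U5: {{t1}} {{t2},{t2,t3},{t2,t4},{t2,t3,t4}}
  U6: {{t2},{t3},{t2,t3},{t2,t4},{t3,t4},{t2,t3,t4}}
  U12: {{t3},{t2,t3},{t3,t4},{t2,t3,t4}}
  U13: {{t3},{t4},{t2,t3},{t2,t4},{t3,t4},{t2,t3,t4}}
  U14: {{t1}} {{t4},{t2,t3},{t2,t4},{t3,t4},{t2,t3,t4}}
  U15: {{t1}} {{t2,t3},{t2,t4},{t2,t3,t4}}
  U16: {{t3},{t2,t3},{t2,t4},{t3,t4},{t2,t3,t4}}
  U23: {{t3},{t2,t3},{t3,t4},{t2,t3,t4}}
  U24: {{t2,t3},{t3,t4},{t2,t3,t4}}
  U25: {{t2,t3},{t2,t3,t4}}
  U26: {{t3},{t2,t3},{t3,t4},{t2,t3,t4}}
  U34: {{t4},{t2,t3},{t2,t4},{t3,t4},{t2,t3,t4}}
  U35: {{t2,t3},{t2,t4},{t2,t3,t4}}
  U36: {{t3},{t2,t3},{t2,t4},{t3,t4},{t2,t3,t4}}
  U45: {{t1}} {{t2},{t2,t3},{t2,t4},{t2,t3,t4}}
  U46: {{t2},{t2,t3},{t2,t4},{t3,t4},{t2,t3,t4}}
  U56: {{t2},{t2,t3},{t2,t4},{t2,t3,t4}}
  U123: {{t3},{t2,t3},{t3,t4},{t2,t3,t4}}
  U124: {{t2,t3},{t3,t4},{t2,t3,t4}}
  U125: {{t2,t3},{t2,t3,t4}}
  U126: {{t3},{t2,t3},{t3,t4},{t2,t3,t4}}
  U134: {{t4},{t2,t3},{t2,t4},{t3,t4},{t2,t3,t4}}
  U135: {{t2,t3},{t2,t4},{t2,t3,t4}}
  U136: {{t3},{t2,t3},{t2,t4},{t3,t4},{t2,t3,t4}}
  U145: {{t1}} {{t2,t3},{t2,t4},{t2,t3,t4}}
  U146: {{t2,t3},{t2,t4},{t3,t4},{t2,t3,t4}}
  U156: {{t2,t3},{t2,t4},{t2,t3,t4}}
  U234: {{t2,t3},{t3,t4},{t2,t3,t4}}
  U235: {{t2,t3},{t2,t3,t4}}
  U236: {{t3},{t2,t3},{t3,t4},{t2,t3,t4}}
  U245: {{t2,t3},{t2,t3,t4}}
  U246: {{t2,t3},{t3,t4},{t2,t3,t4}}
  U256: {{t2,t3},{t2,t3,t4}}
  U345: {{t2,t3},{t2,t4},{t2,t3,t4}}
  U346: {{t2,t3},{t2,t4},{t3,t4},{t2,t3,t4}}
  U356: {{t2,t3},{t2,t4},{t2,t3,t4}}
  U456: {{t2},{t2,t3},{t2,t4},{t2,t3,t4}}
  U1234: {{t2,t3},{t3,t4},{t2,t3,t4}}
  U1235: {{t2,t3},{t2,t3,t4}}
  U1236: {{t3},{t2,t3},{t3,t4},{t2,t3,t4}}
  U1245: {{t2,t3},{t2,t3,t4}}
  U1246: {{t2,t3},{t3,t4},{t2,t3,t4}}
  U1256: {{t2,t3},{t2,t3,t4}}
  U1345: {{t2,t3},{t2,t4},{t2,t3,t4}}
  U1346: {{t2,t3},{t2,t4},{t3,t4},{t2,t3,t4}}
  U1356: {{t2,t3},{t2,t4},{t2,t3,t4}}
  U1456: {{t2,t3},{t2,t4},{t2,t3,t4}}
  U2345: {{t2,t3},{t2,t3,t4}}
  U2346: {{t2,t3},{t3,t4},{t2,t3,t4}}
  U2356: {{t2,t3},{t2,t3,t4}}
  U2456: {{t2,t3},{t2,t3,t4}}
  U3456: {{t2,t3},{t2,t4},{t2,t3,t4}}
  U12345: {{t2,t3},{t2,t3,t4}}
  U12346: {{t2,t3},{t3,t4},{t2,t3,t4}}
  U12356: {{t2,t3},{t2,t3,t4}}
  U12456: {{t2,t3},{t2,t3,t4}}
  U13456: {{t2,t3},{t2,t4},{t2,t3,t4}}
  U23456: {{t2,t3},{t2,t3,t4}}
  U123456: {{t2,t3},{t2,t3,t4}}
C dims 9,18,21,15; δ0: rk 7, SNF 1^7; δ1: rk 11, SNF 1^11; δ2: rk 10, SNF 1^10
Ȟ^0 = (9 − 7) − 0 = 2, so Ȟ^0 ≅ Z^2
Ȟ^1 = (18 − 11) − 7 = 0, so Ȟ^1 ≅ 0
Ȟ^2 = (21 − 10) − 11 = 0, so Ȟ^2 ≅ 0

Ȟ^0 ≅ Z^2; Ȟ^1 ≅ 0; Ȟ^2 ≅ 0


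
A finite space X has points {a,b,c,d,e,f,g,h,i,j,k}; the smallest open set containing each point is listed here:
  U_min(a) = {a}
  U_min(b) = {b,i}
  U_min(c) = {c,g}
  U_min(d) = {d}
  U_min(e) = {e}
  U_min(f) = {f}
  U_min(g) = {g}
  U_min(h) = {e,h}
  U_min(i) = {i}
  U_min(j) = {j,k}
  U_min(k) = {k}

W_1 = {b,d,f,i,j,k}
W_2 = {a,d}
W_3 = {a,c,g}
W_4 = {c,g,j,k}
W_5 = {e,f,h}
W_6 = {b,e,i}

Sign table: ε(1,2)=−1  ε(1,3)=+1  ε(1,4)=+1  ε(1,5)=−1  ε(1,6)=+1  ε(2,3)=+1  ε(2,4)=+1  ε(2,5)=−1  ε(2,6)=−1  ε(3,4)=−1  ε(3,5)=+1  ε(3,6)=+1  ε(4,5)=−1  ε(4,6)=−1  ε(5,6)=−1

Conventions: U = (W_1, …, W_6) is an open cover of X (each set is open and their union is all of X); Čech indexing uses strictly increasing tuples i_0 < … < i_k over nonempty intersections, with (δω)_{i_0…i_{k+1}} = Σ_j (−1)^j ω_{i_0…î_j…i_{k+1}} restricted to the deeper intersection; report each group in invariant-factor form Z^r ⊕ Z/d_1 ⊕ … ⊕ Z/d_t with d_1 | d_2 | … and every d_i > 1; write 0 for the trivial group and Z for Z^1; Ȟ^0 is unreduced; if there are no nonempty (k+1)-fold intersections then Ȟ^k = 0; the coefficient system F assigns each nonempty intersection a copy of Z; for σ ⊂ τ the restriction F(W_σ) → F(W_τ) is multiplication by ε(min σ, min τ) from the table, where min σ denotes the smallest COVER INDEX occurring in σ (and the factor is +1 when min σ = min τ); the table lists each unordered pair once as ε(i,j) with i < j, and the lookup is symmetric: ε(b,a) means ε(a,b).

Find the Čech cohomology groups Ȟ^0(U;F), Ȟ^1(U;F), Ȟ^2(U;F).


Ȟ^0 ≅ Z, Ȟ^1 ≅ Z^2 and Ȟ^2 ≅ 0

nonempty intersections:
  W12={d} W14={j,k} W15={f} W16={b,i} W23={a} W34={c,g} W56={e}
C dims 6,7; δ0: rk 5, SNF 1^5
Ȟ^0: (6−5)−0=1 ⇒ Z
Ȟ^1: (7−0)−5=2 ⇒ Z^2
Ȟ^2: (0−0)−0=0 ⇒ 0


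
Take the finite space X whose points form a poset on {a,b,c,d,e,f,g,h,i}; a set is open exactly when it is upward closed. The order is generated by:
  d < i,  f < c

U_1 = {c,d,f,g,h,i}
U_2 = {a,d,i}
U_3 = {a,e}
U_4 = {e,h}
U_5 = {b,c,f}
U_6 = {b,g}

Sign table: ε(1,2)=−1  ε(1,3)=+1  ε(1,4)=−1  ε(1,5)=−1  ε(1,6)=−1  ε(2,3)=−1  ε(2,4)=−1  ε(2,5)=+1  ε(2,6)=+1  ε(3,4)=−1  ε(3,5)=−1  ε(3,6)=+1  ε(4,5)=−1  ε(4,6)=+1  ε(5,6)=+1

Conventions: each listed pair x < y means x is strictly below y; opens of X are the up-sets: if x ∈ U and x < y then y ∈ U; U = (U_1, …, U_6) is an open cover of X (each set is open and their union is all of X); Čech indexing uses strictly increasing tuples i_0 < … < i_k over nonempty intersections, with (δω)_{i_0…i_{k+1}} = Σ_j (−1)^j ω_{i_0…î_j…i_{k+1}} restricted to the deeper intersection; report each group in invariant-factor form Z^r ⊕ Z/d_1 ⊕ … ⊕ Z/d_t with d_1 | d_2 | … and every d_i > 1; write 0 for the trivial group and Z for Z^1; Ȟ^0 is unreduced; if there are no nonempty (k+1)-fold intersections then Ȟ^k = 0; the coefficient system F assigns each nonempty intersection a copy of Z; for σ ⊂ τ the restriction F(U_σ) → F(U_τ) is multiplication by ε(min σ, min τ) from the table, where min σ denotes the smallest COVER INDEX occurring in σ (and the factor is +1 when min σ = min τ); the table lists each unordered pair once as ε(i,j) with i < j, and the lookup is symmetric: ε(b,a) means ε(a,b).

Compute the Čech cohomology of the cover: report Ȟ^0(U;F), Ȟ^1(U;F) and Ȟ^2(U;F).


Ȟ^0 = Z; Ȟ^1 = Z^2; Ȟ^2 = 0

intersection data:
  U12={d,i} U14={h} U15={c,f} U16={g} U23={a} U34={e} U56={b}
C dims 6,7; δ0: rk 5, SNF 1^5
Ȟ^0 = (6 − 5) − 0 = 1, so Ȟ^0 ≅ Z
Ȟ^1 = (7 − 0) − 5 = 2, so Ȟ^1 ≅ Z^2
Ȟ^2 = (0 − 0) − 0 = 0, so Ȟ^2 ≅ 0


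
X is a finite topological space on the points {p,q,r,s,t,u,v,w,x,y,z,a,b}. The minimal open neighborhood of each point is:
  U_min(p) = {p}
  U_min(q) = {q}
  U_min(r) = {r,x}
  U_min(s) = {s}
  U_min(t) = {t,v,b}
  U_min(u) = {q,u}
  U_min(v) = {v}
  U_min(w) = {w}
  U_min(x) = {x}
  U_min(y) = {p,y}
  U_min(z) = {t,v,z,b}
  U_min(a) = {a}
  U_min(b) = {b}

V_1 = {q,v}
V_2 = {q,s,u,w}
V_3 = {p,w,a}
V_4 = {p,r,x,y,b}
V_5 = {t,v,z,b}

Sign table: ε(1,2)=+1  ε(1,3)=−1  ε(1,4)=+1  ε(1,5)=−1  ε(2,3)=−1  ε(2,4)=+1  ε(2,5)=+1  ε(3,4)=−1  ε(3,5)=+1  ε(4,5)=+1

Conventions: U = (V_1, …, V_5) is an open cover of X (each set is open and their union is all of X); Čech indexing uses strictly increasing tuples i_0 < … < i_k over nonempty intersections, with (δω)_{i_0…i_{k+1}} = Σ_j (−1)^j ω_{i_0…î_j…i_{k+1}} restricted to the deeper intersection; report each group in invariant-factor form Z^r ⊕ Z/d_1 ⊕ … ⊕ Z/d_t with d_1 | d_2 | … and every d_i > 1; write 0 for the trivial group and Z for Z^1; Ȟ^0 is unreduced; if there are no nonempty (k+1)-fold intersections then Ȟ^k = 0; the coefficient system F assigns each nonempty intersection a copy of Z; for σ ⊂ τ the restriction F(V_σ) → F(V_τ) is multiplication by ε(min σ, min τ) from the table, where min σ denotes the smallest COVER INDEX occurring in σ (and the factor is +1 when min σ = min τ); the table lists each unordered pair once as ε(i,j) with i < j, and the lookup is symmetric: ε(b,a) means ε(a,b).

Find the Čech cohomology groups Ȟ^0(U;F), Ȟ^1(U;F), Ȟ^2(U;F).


nonempty overlaps:
  V12={q} V15={v} V23={w} V34={p} V45={b}
C dims 5,5; δ0: rk 5, SNF 1^4·2
degree 0: 5−5−0 = 0 → Ȟ^0 ≅ 0
degree 1: 5−0−5 = 0 plus torsion [2] → Ȟ^1 ≅ Z/2
degree 2: 0−0−0 = 0 → Ȟ^2 ≅ 0

Ȟ^0 ≅ 0, Ȟ^1 ≅ Z/2, Ȟ^2 ≅ 0


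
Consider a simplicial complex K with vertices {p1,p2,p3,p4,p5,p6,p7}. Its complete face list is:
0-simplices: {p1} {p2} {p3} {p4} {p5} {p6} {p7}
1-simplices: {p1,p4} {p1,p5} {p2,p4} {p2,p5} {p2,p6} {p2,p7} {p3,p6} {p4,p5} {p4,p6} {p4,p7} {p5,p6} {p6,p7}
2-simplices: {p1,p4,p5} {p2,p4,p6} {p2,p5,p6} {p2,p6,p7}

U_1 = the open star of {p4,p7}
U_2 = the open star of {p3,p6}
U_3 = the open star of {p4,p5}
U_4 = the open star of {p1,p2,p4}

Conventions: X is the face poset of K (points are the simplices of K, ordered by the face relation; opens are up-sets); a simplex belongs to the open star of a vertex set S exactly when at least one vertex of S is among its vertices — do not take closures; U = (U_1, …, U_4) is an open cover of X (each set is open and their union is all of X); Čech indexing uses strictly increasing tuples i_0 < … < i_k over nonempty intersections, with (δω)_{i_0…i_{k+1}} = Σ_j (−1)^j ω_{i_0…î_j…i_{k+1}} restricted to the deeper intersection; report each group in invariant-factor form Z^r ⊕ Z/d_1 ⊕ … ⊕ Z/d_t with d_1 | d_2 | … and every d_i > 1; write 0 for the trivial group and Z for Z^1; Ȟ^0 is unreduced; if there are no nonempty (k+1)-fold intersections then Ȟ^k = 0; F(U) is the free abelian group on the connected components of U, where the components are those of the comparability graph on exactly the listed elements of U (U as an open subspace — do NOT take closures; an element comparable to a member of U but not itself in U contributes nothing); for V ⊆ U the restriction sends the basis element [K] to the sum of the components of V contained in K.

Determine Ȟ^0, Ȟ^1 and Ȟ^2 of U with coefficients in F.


nerve of the cover:
  U1={{p4},{p7},{p1,p4},{p2,p4},{p2,p7},{p4,p5},{p4,p6},{p4,p7},{p6,p7},{p1,p4,p5},{p2,p4,p6},{p2,p6,p7}} U2={{p3},{p6},{p2,p6},{p3,p6},{p4,p6},{p5,p6},{p6,p7},{p2,p4,p6},{p2,p5,p6},{p2,p6,p7}} U3={{p4},{p5},{p1,p4},{p1,p5},{p2,p4},{p2,p5},{p4,p5},{p4,p6},{p4,p7},{p5,p6},{p1,p4,p5},{p2,p4,p6},{p2,p5,p6}} U4={{p1},{p2},{p4},{p1,p4},{p1,p5},{p2,p4},{p2,p5},{p2,p6},{p2,p7},{p4,p5},{p4,p6},{p4,p7},{p1,p4,p5},{p2,p4,p6},{p2,p5,p6},{p2,p6,p7}}
  U12={{p4,p6},{p6,p7},{p2,p4,p6},{p2,p6,p7}} U13={{p4},{p1,p4},{p2,p4},{p4,p5},{p4,p6},{p4,p7},{p1,p4,p5},{p2,p4,p6}} U14={{p4},{p1,p4},{p2,p4},{p2,p7},{p4,p5},{p4,p6},{p4,p7},{p1,p4,p5},{p2,p4,p6},{p2,p6,p7}} U23={{p4,p6},{p5,p6},{p2,p4,p6},{p2,p5,p6}} U24={{p2,p6},{p4,p6},{p2,p4,p6},{p2,p5,p6},{p2,p6,p7}} U34={{p4},{p1,p4},{p1,p5},{p2,p4},{p2,p5},{p4,p5},{p4,p6},{p4,p7},{p1,p4,p5},{p2,p4,p6},{p2,p5,p6}}
  U123={{p4,p6},{p2,p4,p6}} U124={{p4,p6},{p2,p4,p6},{p2,p6,p7}} U134={{p4},{p1,p4},{p2,p4},{p4,p5},{p4,p6},{p4,p7},{p1,p4,p5},{p2,p4,p6}} U234={{p4,p6},{p2,p4,p6},{p2,p5,p6}}
  U1234={{p4,p6},{p2,p4,p6}}
components per intersection:
  U1: {{p4},{p7},{p1,p4},{p2,p4},{p2,p7},{p4,p5},{p4,p6},{p4,p7},{p6,p7},{p1,p4,p5},{p2,p4,p6},{p2,p6,p7}}
  U2: {{p3},{p6},{p2,p6},{p3,p6},{p4,p6},{p5,p6},{p6,p7},{p2,p4,p6},{p2,p5,p6},{p2,p6,p7}}
  U3: {{p4},{p5},{p1,p4},{p1,p5},{p2,p4},{p2,p5},{p4,p5},{p4,p6},{p4,p7},{p5,p6},{p1,p4,p5},{p2,p4,p6},{p2,p5,p6}}
  U4: {{p1},{p2},{p4},{p1,p4},{p1,p5},{p2,p4},{p2,p5},{p2,p6},{p2,p7},{p4,p5},{p4,p6},{p4,p7},{p1,p4,p5},{p2,p4,p6},{p2,p5,p6},{p2,p6,p7}}
  U12: {{p4,p6},{p2,p4,p6}} {{p6,p7},{p2,p6,p7}}
  U13: {{p4},{p1,p4},{p2,p4},{p4,p5},{p4,p6},{p4,p7},{p1,p4,p5},{p2,p4,p6}}
  U14: {{p4},{p1,p4},{p2,p4},{p4,p5},{p4,p6},{p4,p7},{p1,p4,p5},{p2,p4,p6}} {{p2,p7},{p2,p6,p7}}
  U23: {{p4,p6},{p2,p4,p6}} {{p5,p6},{p2,p5,p6}}
  U24: {{p2,p6},{p4,p6},{p2,p4,p6},{p2,p5,p6},{p2,p6,p7}}
  U34: {{p4},{p1,p4},{p1,p5},{p2,p4},{p4,p5},{p4,p6},{p4,p7},{p1,p4,p5},{p2,p4,p6}} {{p2,p5},{p2,p5,p6}}
  U123: {{p4,p6},{p2,p4,p6}}
  U124: {{p4,p6},{p2,p4,p6}} {{p2,p6,p7}}
  U134: {{p4},{p1,p4},{p2,p4},{p4,p5},{p4,p6},{p4,p7},{p1,p4,p5},{p2,p4,p6}}
  U234: {{p4,p6},{p2,p4,p6}} {{p2,p5,p6}}
  U1234: {{p4,p6},{p2,p4,p6}}
C dims 4,10,6,1; δ0: rk 3, SNF 1^3; δ1: rk 5, SNF 1^5; δ2: rk 1, SNF 1^1
Ȟ^0 = (4 − 3) − 0 = 1, so Ȟ^0 ≅ Z
Ȟ^1 = (10 − 5) − 3 = 2, so Ȟ^1 ≅ Z^2
Ȟ^2 = (6 − 1) − 5 = 0, so Ȟ^2 ≅ 0

Ȟ^0(U;F) ≅ Z,  Ȟ^1(U;F) ≅ Z^2,  Ȟ^2(U;F) ≅ 0


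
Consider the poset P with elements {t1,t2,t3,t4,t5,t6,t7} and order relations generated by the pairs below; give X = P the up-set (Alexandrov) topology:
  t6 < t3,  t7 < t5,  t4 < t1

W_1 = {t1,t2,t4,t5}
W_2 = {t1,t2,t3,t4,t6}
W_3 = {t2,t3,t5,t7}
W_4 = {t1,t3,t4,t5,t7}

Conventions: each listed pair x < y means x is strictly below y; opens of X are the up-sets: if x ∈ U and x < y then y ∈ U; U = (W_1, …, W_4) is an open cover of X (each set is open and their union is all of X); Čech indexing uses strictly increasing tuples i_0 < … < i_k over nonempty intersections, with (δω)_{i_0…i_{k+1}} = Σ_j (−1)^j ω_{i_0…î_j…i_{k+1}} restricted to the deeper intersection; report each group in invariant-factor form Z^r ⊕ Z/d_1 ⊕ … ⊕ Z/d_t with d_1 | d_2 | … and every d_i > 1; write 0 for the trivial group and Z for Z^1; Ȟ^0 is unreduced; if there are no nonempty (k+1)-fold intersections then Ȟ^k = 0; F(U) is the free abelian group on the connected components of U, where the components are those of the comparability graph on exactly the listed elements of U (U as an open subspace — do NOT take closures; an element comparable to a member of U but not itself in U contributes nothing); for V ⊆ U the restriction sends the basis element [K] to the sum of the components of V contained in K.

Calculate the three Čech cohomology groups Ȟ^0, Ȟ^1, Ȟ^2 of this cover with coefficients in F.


nerve of the cover:
  W12={t1,t2,t4} W13={t2,t5} W14={t1,t4,t5} W23={t2,t3} W24={t1,t3,t4} W34={t3,t5,t7}
  W123={t2} W124={t1,t4} W134={t5} W234={t3}
components per intersection:
  W1: {t1,t4} {t2} {t5}
  W2: {t1,t4} {t2} {t3,t6}
  W3: {t2} {t3} {t5,t7}
  W4: {t1,t4} {t3} {t5,t7}
  W12: {t1,t4} {t2}
  W13: {t2} {t5}
  W14: {t1,t4} {t5}
  W23: {t2} {t3}
  W24: {t1,t4} {t3}
  W34: {t3} {t5,t7}
  W123: {t2}
  W124: {t1,t4}
  W134: {t5}
  W234: {t3}
C dims 12,12,4; δ0: rk 8, SNF 1^8; δ1: rk 4, SNF 1^4
Ȟ^0 = (12 − 8) − 0 = 4, so Ȟ^0 ≅ Z^4
Ȟ^1 = (12 − 4) − 8 = 0, so Ȟ^1 ≅ 0
Ȟ^2 = (4 − 0) − 4 = 0, so Ȟ^2 ≅ 0

Ȟ^0(U;F) ≅ Z^4, Ȟ^1(U;F) ≅ 0, Ȟ^2(U;F) ≅ 0


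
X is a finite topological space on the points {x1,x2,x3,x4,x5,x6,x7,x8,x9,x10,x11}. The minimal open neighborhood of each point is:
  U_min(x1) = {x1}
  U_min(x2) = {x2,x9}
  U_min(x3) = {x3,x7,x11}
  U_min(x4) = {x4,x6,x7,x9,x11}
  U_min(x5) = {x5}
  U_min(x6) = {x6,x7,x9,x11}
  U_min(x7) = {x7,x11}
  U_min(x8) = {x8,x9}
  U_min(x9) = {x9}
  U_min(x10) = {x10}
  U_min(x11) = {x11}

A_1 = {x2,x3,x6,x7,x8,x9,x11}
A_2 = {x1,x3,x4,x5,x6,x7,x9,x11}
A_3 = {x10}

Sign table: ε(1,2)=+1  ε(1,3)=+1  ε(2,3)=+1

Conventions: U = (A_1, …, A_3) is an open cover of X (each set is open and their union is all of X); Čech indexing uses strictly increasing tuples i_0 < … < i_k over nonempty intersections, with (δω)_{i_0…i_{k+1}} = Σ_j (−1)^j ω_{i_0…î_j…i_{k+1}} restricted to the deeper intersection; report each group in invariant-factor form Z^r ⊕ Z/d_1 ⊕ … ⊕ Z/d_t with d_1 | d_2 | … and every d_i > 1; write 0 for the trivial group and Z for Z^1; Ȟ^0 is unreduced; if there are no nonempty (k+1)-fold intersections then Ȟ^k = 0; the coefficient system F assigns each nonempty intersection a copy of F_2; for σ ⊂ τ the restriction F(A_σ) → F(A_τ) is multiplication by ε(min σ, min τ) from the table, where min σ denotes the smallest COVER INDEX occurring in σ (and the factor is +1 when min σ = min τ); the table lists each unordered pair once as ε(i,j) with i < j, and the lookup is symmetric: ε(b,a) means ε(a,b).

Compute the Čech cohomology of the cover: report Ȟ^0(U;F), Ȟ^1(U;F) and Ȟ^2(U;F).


Ȟ^0 ≅ Z/2 ⊕ Z/2, Ȟ^1 ≅ 0, Ȟ^2 ≅ 0

nonempty overlaps:
  A12={x3,x6,x7,x9,x11}
C dims 3,1; δ0: rk_F2 1
degree 0: 3−1−0 = 2 → Ȟ^0 ≅ Z/2 ⊕ Z/2
degree 1: 1−0−1 = 0 → Ȟ^1 ≅ 0
degree 2: 0−0−0 = 0 → Ȟ^2 ≅ 0


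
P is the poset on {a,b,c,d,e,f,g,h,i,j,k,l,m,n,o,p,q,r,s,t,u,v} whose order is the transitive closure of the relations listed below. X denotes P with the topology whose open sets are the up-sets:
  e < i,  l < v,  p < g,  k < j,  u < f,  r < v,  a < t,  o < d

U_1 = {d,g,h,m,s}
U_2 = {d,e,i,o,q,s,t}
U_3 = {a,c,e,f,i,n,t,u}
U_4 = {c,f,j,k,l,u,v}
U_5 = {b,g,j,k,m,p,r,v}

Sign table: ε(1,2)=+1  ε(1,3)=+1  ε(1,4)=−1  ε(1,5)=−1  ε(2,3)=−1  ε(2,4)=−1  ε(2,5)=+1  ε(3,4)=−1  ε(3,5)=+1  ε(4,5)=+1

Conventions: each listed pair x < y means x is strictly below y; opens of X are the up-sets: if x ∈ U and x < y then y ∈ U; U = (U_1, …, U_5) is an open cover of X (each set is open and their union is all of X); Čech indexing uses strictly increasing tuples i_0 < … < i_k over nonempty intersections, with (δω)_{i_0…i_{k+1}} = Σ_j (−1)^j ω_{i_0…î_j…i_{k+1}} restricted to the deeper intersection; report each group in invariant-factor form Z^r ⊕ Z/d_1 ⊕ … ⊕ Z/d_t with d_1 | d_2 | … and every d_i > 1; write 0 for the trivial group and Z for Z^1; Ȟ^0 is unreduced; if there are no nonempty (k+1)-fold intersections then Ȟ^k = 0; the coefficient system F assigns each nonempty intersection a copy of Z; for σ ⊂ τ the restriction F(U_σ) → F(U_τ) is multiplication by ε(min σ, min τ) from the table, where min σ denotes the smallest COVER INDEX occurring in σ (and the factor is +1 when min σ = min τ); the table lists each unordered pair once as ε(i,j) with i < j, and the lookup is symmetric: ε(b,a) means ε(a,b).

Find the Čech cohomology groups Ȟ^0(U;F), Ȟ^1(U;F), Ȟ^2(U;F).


nonempty intersections:
  U12={d,s} U15={g,m} U23={e,i,t} U34={c,f,u} U45={j,k,v}
C dims 5,5; δ0: rk 5, SNF 1^4·2
Ȟ^0: (5−5)−0=0 ⇒ 0
Ȟ^1: (5−0)−5=0 plus torsion [2] ⇒ Z/2
Ȟ^2: (0−0)−0=0 ⇒ 0

Ȟ^0 = 0, Ȟ^1 = Z/2 and Ȟ^2 = 0


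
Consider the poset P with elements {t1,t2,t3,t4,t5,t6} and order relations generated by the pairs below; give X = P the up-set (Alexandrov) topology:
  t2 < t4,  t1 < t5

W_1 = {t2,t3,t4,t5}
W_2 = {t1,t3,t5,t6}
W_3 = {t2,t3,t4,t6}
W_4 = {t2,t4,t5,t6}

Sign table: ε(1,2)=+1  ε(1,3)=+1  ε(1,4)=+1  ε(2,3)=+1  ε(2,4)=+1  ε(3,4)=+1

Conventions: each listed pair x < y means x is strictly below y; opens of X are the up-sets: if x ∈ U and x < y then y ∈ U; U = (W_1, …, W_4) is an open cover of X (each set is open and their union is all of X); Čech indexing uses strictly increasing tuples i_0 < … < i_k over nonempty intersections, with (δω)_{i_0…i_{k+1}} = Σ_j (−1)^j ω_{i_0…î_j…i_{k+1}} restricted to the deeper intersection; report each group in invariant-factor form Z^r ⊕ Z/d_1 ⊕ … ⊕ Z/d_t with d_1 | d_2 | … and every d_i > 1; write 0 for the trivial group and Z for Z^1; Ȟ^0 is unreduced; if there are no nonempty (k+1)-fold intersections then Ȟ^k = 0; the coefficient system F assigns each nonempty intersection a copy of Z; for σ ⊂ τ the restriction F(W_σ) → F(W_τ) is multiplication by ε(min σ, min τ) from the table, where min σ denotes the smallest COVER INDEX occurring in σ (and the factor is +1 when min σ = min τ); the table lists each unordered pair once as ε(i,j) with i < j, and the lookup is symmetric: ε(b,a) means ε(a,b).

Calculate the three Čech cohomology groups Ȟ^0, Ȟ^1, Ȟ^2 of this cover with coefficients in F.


Ȟ^0(U;F) ≅ Z, Ȟ^1(U;F) ≅ 0, Ȟ^2(U;F) ≅ Z

intersection data:
  W12={t3,t5} W13={t2,t3,t4} W14={t2,t4,t5} W23={t3,t6} W24={t5,t6} W34={t2,t4,t6}
  W123={t3} W124={t5} W134={t2,t4} W234={t6}
C dims 4,6,4; δ0: rk 3, SNF 1^3; δ1: rk 3, SNF 1^3
Ȟ^0 = (4 − 3) − 0 = 1, so Ȟ^0 ≅ Z
Ȟ^1 = (6 − 3) − 3 = 0, so Ȟ^1 ≅ 0
Ȟ^2 = (4 − 0) − 3 = 1, so Ȟ^2 ≅ Z


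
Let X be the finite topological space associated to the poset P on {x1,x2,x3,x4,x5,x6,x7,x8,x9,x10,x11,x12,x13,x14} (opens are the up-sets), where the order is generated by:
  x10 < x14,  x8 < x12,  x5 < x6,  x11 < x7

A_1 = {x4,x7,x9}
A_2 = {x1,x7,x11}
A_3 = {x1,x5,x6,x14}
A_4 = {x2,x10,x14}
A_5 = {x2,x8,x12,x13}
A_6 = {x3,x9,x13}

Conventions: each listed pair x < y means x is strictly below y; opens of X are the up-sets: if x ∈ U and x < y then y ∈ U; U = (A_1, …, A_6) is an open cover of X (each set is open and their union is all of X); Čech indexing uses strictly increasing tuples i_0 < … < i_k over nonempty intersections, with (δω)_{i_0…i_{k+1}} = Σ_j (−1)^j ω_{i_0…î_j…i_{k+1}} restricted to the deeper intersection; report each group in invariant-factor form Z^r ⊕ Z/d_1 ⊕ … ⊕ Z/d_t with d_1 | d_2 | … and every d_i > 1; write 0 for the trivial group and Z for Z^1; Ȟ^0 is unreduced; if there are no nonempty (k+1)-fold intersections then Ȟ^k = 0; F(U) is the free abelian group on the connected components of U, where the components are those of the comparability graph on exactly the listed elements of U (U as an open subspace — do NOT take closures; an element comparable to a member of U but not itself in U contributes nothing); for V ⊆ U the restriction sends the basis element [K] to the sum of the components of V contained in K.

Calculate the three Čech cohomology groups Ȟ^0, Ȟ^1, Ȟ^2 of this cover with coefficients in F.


nerve of the cover:
  A12={x7} A16={x9} A23={x1} A34={x14} A45={x2} A56={x13}
components per intersection:
  A1: {x4} {x7} {x9}
  A2: {x1} {x7,x11}
  A3: {x1} {x5,x6} {x14}
  A4: {x2} {x10,x14}
  A5: {x2} {x8,x12} {x13}
  A6: {x3} {x9} {x13}
  A12: {x7}
  A16: {x9}
  A23: {x1}
  A34: {x14}
  A45: {x2}
  A56: {x13}
C dims 16,6; δ0: rk 6, SNF 1^6
Ȟ^0 = (16 − 6) − 0 = 10, so Ȟ^0 ≅ Z^10
Ȟ^1 = (6 − 0) − 6 = 0, so Ȟ^1 ≅ 0
Ȟ^2 = (0 − 0) − 0 = 0, so Ȟ^2 ≅ 0

Ȟ^0 ≅ Z^10, Ȟ^1 ≅ 0, Ȟ^2 ≅ 0


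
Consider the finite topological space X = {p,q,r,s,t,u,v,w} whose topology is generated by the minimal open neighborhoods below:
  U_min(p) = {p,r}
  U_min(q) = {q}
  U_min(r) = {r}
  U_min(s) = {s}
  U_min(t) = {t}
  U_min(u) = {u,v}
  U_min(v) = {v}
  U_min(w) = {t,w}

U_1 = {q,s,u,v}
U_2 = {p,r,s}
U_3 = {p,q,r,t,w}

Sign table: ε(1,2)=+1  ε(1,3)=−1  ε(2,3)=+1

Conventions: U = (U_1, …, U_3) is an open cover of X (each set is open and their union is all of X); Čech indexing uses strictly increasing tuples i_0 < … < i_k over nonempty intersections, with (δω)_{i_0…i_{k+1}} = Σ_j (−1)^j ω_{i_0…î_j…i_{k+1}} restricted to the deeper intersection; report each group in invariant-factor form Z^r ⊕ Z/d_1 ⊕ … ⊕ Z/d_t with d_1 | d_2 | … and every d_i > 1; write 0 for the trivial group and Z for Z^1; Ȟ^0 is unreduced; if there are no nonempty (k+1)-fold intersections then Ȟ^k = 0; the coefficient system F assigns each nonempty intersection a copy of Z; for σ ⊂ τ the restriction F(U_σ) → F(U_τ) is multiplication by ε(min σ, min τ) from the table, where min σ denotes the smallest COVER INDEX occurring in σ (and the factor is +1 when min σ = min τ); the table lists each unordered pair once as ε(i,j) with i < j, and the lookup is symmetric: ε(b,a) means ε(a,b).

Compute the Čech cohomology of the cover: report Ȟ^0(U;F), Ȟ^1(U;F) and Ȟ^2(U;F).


nerve simplices:
  U12={s} U13={q} U23={p,r}
C dims 3,3; δ0: rk 3, SNF 1^2·2
degree 0: 3−3−0 = 0 → Ȟ^0 ≅ 0
degree 1: 3−0−3 = 0 plus torsion [2] → Ȟ^1 ≅ Z/2
degree 2: 0−0−0 = 0 → Ȟ^2 ≅ 0

Ȟ^0 = 0, Ȟ^1 = Z/2, Ȟ^2 = 0


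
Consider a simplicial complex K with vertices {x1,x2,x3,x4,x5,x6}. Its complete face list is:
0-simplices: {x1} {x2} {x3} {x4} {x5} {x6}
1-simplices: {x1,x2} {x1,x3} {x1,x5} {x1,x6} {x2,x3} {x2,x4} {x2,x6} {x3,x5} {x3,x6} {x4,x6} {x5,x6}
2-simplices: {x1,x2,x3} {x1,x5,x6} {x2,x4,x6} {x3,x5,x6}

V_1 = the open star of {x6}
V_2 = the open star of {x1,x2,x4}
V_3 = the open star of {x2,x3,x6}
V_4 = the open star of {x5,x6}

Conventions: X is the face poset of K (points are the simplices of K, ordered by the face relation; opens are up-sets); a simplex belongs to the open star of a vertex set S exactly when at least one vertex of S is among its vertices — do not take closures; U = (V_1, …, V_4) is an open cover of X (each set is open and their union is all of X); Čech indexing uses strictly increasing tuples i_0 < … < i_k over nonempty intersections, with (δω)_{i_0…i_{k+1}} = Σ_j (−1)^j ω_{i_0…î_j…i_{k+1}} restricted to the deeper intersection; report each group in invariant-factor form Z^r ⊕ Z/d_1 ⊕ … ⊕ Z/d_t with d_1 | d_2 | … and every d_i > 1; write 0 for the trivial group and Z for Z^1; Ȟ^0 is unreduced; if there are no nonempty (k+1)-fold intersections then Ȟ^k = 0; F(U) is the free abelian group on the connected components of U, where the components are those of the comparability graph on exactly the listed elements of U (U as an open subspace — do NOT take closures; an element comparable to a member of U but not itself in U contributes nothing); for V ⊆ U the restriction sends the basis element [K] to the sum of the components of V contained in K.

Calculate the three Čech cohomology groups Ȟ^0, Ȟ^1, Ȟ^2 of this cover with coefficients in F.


intersection data:
  V1={{x6},{x1,x6},{x2,x6},{x3,x6},{x4,x6},{x5,x6},{x1,x5,x6},{x2,x4,x6},{x3,x5,x6}} V2={{x1},{x2},{x4},{x1,x2},{x1,x3},{x1,x5},{x1,x6},{x2,x3},{x2,x4},{x2,x6},{x4,x6},{x1,x2,x3},{x1,x5,x6},{x2,x4,x6}} V3={{x2},{x3},{x6},{x1,x2},{x1,x3},{x1,x6},{x2,x3},{x2,x4},{x2,x6},{x3,x5},{x3,x6},{x4,x6},{x5,x6},{x1,x2,x3},{x1,x5,x6},{x2,x4,x6},{x3,x5,x6}} V4={{x5},{x6},{x1,x5},{x1,x6},{x2,x6},{x3,x5},{x3,x6},{x4,x6},{x5,x6},{x1,x5,x6},{x2,x4,x6},{x3,x5,x6}}
  V12={{x1,x6},{x2,x6},{x4,x6},{x1,x5,x6},{x2,x4,x6}} V13={{x6},{x1,x6},{x2,x6},{x3,x6},{x4,x6},{x5,x6},{x1,x5,x6},{x2,x4,x6},{x3,x5,x6}} V14={{x6},{x1,x6},{x2,x6},{x3,x6},{x4,x6},{x5,x6},{x1,x5,x6},{x2,x4,x6},{x3,x5,x6}} V23={{x2},{x1,x2},{x1,x3},{x1,x6},{x2,x3},{x2,x4},{x2,x6},{x4,x6},{x1,x2,x3},{x1,x5,x6},{x2,x4,x6}} V24={{x1,x5},{x1,x6},{x2,x6},{x4,x6},{x1,x5,x6},{x2,x4,x6}} V34={{x6},{x1,x6},{x2,x6},{x3,x5},{x3,x6},{x4,x6},{x5,x6},{x1,x5,x6},{x2,x4,x6},{x3,x5,x6}}
  V123={{x1,x6},{x2,x6},{x4,x6},{x1,x5,x6},{x2,x4,x6}} V124={{x1,x6},{x2,x6},{x4,x6},{x1,x5,x6},{x2,x4,x6}} V134={{x6},{x1,x6},{x2,x6},{x3,x6},{x4,x6},{x5,x6},{x1,x5,x6},{x2,x4,x6},{x3,x5,x6}} V234={{x1,x6},{x2,x6},{x4,x6},{x1,x5,x6},{x2,x4,x6}}
  V1234={{x1,x6},{x2,x6},{x4,x6},{x1,x5,x6},{x2,x4,x6}}
components per intersection:
  V1: {{x6},{x1,x6},{x2,x6},{x3,x6},{x4,x6},{x5,x6},{x1,x5,x6},{x2,x4,x6},{x3,x5,x6}}
  V2: {{x1},{x2},{x4},{x1,x2},{x1,x3},{x1,x5},{x1,x6},{x2,x3},{x2,x4},{x2,x6},{x4,x6},{x1,x2,x3},{x1,x5,x6},{x2,x4,x6}}
  V3: {{x2},{x3},{x6},{x1,x2},{x1,x3},{x1,x6},{x2,x3},{x2,x4},{x2,x6},{x3,x5},{x3,x6},{x4,x6},{x5,x6},{x1,x2,x3},{x1,x5,x6},{x2,x4,x6},{x3,x5,x6}}
  V4: {{x5},{x6},{x1,x5},{x1,x6},{x2,x6},{x3,x5},{x3,x6},{x4,x6},{x5,x6},{x1,x5,x6},{x2,x4,x6},{x3,x5,x6}}
  V12: {{x1,x6},{x1,x5,x6}} {{x2,x6},{x4,x6},{x2,x4,x6}}
  V13: {{x6},{x1,x6},{x2,x6},{x3,x6},{x4,x6},{x5,x6},{x1,x5,x6},{x2,x4,x6},{x3,x5,x6}}
  V14: {{x6},{x1,x6},{x2,x6},{x3,x6},{x4,x6},{x5,x6},{x1,x5,x6},{x2,x4,x6},{x3,x5,x6}}
  V23: {{x2},{x1,x2},{x1,x3},{x2,x3},{x2,x4},{x2,x6},{x4,x6},{x1,x2,x3},{x2,x4,x6}} {{x1,x6},{x1,x5,x6}}
  V24: {{x1,x5},{x1,x6},{x1,x5,x6}} {{x2,x6},{x4,x6},{x2,x4,x6}}
  V34: {{x6},{x1,x6},{x2,x6},{x3,x5},{x3,x6},{x4,x6},{x5,x6},{x1,x5,x6},{x2,x4,x6},{x3,x5,x6}}
  V123: {{x1,x6},{x1,x5,x6}} {{x2,x6},{x4,x6},{x2,x4,x6}}
  V124: {{x1,x6},{x1,x5,x6}} {{x2,x6},{x4,x6},{x2,x4,x6}}
  V134: {{x6},{x1,x6},{x2,x6},{x3,x6},{x4,x6},{x5,x6},{x1,x5,x6},{x2,x4,x6},{x3,x5,x6}}
  V234: {{x1,x6},{x1,x5,x6}} {{x2,x6},{x4,x6},{x2,x4,x6}}
  V1234: {{x1,x6},{x1,x5,x6}} {{x2,x6},{x4,x6},{x2,x4,x6}}
C dims 4,9,7,2; δ0: rk 3, SNF 1^3; δ1: rk 5, SNF 1^5; δ2: rk 2, SNF 1^2
Ȟ^0 = (4 − 3) − 0 = 1, so Ȟ^0 ≅ Z
Ȟ^1 = (9 − 5) − 3 = 1, so Ȟ^1 ≅ Z
Ȟ^2 = (7 − 2) − 5 = 0, so Ȟ^2 ≅ 0

Ȟ^0 = Z; Ȟ^1 = Z; Ȟ^2 = 0


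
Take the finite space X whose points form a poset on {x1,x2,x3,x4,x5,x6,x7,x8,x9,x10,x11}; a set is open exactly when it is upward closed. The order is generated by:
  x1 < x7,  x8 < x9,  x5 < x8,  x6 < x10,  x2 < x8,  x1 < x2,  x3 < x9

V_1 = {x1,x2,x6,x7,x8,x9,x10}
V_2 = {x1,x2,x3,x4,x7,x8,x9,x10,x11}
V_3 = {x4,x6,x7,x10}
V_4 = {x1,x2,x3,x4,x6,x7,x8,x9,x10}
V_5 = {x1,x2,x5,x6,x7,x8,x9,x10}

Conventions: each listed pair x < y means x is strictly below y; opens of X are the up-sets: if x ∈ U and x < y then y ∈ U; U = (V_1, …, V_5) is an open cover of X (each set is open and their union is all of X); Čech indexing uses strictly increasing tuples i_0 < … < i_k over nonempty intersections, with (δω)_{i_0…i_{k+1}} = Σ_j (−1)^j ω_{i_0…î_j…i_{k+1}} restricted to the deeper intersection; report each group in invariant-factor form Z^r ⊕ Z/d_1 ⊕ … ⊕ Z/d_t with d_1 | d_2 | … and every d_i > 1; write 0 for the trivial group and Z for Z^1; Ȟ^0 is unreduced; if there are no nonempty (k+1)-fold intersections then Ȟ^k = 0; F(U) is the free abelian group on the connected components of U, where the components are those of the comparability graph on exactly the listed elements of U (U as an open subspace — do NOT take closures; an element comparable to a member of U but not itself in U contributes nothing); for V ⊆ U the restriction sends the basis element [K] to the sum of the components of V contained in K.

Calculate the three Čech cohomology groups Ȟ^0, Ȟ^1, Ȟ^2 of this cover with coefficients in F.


Ȟ^0 ≅ Z^4, Ȟ^1 ≅ 0 and Ȟ^2 ≅ 0

cover nerve:
  V12={x1,x2,x7,x8,x9,x10} V13={x6,x7,x10} V14={x1,x2,x6,x7,x8,x9,x10} V15={x1,x2,x6,x7,x8,x9,x10} V23={x4,x7,x10} V24={x1,x2,x3,x4,x7,x8,x9,x10} V25={x1,x2,x7,x8,x9,x10} V34={x4,x6,x7,x10} V35={x6,x7,x10} V45={x1,x2,x6,x7,x8,x9,x10}
  V123={x7,x10} V124={x1,x2,x7,x8,x9,x10} V125={x1,x2,x7,x8,x9,x10} V134={x6,x7,x10} V135={x6,x7,x10} V145={x1,x2,x6,x7,x8,x9,x10} V234={x4,x7,x10} V235={x7,x10} V245={x1,x2,x7,x8,x9,x10} V345={x6,x7,x10}
  V1234={x7,x10} V1235={x7,x10} V1245={x1,x2,x7,x8,x9,x10} V1345={x6,x7,x10} V2345={x7,x10}
  V12345={x7,x10}
components per intersection:
  V1: {x1,x2,x7,x8,x9} {x6,x10}
  V2: {x1,x2,x3,x7,x8,x9} {x4} {x10} {x11}
  V3: {x4} {x6,x10} {x7}
  V4: {x1,x2,x3,x7,x8,x9} {x4} {x6,x10}
  V5: {x1,x2,x5,x7,x8,x9} {x6,x10}
  V12: {x1,x2,x7,x8,x9} {x10}
  V13: {x6,x10} {x7}
  V14: {x1,x2,x7,x8,x9} {x6,x10}
  V15: {x1,x2,x7,x8,x9} {x6,x10}
  V23: {x4} {x7} {x10}
  V24: {x1,x2,x3,x7,x8,x9} {x4} {x10}
  V25: {x1,x2,x7,x8,x9} {x10}
  V34: {x4} {x6,x10} {x7}
  V35: {x6,x10} {x7}
  V45: {x1,x2,x7,x8,x9} {x6,x10}
  V123: {x7} {x10}
  V124: {x1,x2,x7,x8,x9} {x10}
  V125: {x1,x2,x7,x8,x9} {x10}
  V134: {x6,x10} {x7}
  V135: {x6,x10} {x7}
  V145: {x1,x2,x7,x8,x9} {x6,x10}
  V234: {x4} {x7} {x10}
  V235: {x7} {x10}
  V245: {x1,x2,x7,x8,x9} {x10}
  V345: {x6,x10} {x7}
  V1234: {x7} {x10}
  V1235: {x7} {x10}
  V1245: {x1,x2,x7,x8,x9} {x10}
  V1345: {x6,x10} {x7}
  V2345: {x7} {x10}
  V12345: {x7} {x10}
C dims 14,23,21,10; δ0: rk 10, SNF 1^10; δ1: rk 13, SNF 1^13; δ2: rk 8, SNF 1^8
Ȟ^0: (14−10)−0=4 ⇒ Z^4
Ȟ^1: (23−13)−10=0 ⇒ 0
Ȟ^2: (21−8)−13=0 ⇒ 0
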